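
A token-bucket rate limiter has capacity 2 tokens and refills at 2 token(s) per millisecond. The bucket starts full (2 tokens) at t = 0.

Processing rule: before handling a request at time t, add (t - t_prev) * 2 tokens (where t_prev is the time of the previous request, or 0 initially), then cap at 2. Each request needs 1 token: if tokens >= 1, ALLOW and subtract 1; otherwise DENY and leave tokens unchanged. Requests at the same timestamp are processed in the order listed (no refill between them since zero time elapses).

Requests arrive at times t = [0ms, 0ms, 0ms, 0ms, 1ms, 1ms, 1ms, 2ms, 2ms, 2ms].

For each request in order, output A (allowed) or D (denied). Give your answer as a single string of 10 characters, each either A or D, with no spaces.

Simulating step by step:
  req#1 t=0ms: ALLOW
  req#2 t=0ms: ALLOW
  req#3 t=0ms: DENY
  req#4 t=0ms: DENY
  req#5 t=1ms: ALLOW
  req#6 t=1ms: ALLOW
  req#7 t=1ms: DENY
  req#8 t=2ms: ALLOW
  req#9 t=2ms: ALLOW
  req#10 t=2ms: DENY

Answer: AADDAADAAD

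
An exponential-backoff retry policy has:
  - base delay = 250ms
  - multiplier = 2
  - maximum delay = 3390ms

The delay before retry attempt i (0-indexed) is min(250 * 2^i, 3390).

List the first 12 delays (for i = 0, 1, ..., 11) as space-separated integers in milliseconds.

Computing each delay:
  i=0: min(250*2^0, 3390) = 250
  i=1: min(250*2^1, 3390) = 500
  i=2: min(250*2^2, 3390) = 1000
  i=3: min(250*2^3, 3390) = 2000
  i=4: min(250*2^4, 3390) = 3390
  i=5: min(250*2^5, 3390) = 3390
  i=6: min(250*2^6, 3390) = 3390
  i=7: min(250*2^7, 3390) = 3390
  i=8: min(250*2^8, 3390) = 3390
  i=9: min(250*2^9, 3390) = 3390
  i=10: min(250*2^10, 3390) = 3390
  i=11: min(250*2^11, 3390) = 3390

Answer: 250 500 1000 2000 3390 3390 3390 3390 3390 3390 3390 3390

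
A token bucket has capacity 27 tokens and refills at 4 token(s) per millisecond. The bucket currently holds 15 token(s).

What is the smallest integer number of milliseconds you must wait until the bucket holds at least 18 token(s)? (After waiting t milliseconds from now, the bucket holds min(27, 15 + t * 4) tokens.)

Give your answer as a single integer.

Need 15 + t * 4 >= 18, so t >= 3/4.
Smallest integer t = ceil(3/4) = 1.

Answer: 1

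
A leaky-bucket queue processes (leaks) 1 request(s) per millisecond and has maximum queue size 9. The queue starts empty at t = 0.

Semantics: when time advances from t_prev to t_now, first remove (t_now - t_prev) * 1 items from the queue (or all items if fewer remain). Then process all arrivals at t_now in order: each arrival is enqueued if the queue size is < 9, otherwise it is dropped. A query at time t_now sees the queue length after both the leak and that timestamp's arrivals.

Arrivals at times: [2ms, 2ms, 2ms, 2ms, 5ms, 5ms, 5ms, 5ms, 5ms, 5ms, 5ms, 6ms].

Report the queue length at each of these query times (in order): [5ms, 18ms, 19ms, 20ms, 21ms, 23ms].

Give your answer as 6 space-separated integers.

Answer: 8 0 0 0 0 0

Derivation:
Queue lengths at query times:
  query t=5ms: backlog = 8
  query t=18ms: backlog = 0
  query t=19ms: backlog = 0
  query t=20ms: backlog = 0
  query t=21ms: backlog = 0
  query t=23ms: backlog = 0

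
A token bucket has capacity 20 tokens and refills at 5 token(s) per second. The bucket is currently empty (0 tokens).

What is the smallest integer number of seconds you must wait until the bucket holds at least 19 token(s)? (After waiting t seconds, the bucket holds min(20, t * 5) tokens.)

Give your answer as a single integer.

Answer: 4

Derivation:
Need t * 5 >= 19, so t >= 19/5.
Smallest integer t = ceil(19/5) = 4.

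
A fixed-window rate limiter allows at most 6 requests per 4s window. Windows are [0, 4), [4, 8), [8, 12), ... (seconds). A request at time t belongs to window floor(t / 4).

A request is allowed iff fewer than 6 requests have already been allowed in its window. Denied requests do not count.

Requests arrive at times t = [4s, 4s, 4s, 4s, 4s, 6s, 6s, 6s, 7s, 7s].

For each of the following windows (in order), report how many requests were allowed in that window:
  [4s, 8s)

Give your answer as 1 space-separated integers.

Answer: 6

Derivation:
Processing requests:
  req#1 t=4s (window 1): ALLOW
  req#2 t=4s (window 1): ALLOW
  req#3 t=4s (window 1): ALLOW
  req#4 t=4s (window 1): ALLOW
  req#5 t=4s (window 1): ALLOW
  req#6 t=6s (window 1): ALLOW
  req#7 t=6s (window 1): DENY
  req#8 t=6s (window 1): DENY
  req#9 t=7s (window 1): DENY
  req#10 t=7s (window 1): DENY

Allowed counts by window: 6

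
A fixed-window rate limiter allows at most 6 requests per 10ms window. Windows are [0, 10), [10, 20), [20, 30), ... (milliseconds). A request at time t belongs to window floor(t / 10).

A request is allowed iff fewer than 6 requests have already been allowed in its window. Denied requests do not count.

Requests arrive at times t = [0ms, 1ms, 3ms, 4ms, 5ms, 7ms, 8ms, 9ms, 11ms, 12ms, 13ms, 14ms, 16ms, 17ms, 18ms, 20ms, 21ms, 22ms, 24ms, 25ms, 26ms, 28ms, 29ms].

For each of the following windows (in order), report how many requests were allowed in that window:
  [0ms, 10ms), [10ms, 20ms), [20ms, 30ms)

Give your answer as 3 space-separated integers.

Answer: 6 6 6

Derivation:
Processing requests:
  req#1 t=0ms (window 0): ALLOW
  req#2 t=1ms (window 0): ALLOW
  req#3 t=3ms (window 0): ALLOW
  req#4 t=4ms (window 0): ALLOW
  req#5 t=5ms (window 0): ALLOW
  req#6 t=7ms (window 0): ALLOW
  req#7 t=8ms (window 0): DENY
  req#8 t=9ms (window 0): DENY
  req#9 t=11ms (window 1): ALLOW
  req#10 t=12ms (window 1): ALLOW
  req#11 t=13ms (window 1): ALLOW
  req#12 t=14ms (window 1): ALLOW
  req#13 t=16ms (window 1): ALLOW
  req#14 t=17ms (window 1): ALLOW
  req#15 t=18ms (window 1): DENY
  req#16 t=20ms (window 2): ALLOW
  req#17 t=21ms (window 2): ALLOW
  req#18 t=22ms (window 2): ALLOW
  req#19 t=24ms (window 2): ALLOW
  req#20 t=25ms (window 2): ALLOW
  req#21 t=26ms (window 2): ALLOW
  req#22 t=28ms (window 2): DENY
  req#23 t=29ms (window 2): DENY

Allowed counts by window: 6 6 6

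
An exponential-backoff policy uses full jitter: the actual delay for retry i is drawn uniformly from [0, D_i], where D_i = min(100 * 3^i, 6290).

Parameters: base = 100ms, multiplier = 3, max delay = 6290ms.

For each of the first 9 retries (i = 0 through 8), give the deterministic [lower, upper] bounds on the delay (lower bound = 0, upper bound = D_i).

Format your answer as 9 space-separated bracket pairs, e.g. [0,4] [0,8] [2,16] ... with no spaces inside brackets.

Computing bounds per retry:
  i=0: D_i=min(100*3^0,6290)=100, bounds=[0,100]
  i=1: D_i=min(100*3^1,6290)=300, bounds=[0,300]
  i=2: D_i=min(100*3^2,6290)=900, bounds=[0,900]
  i=3: D_i=min(100*3^3,6290)=2700, bounds=[0,2700]
  i=4: D_i=min(100*3^4,6290)=6290, bounds=[0,6290]
  i=5: D_i=min(100*3^5,6290)=6290, bounds=[0,6290]
  i=6: D_i=min(100*3^6,6290)=6290, bounds=[0,6290]
  i=7: D_i=min(100*3^7,6290)=6290, bounds=[0,6290]
  i=8: D_i=min(100*3^8,6290)=6290, bounds=[0,6290]

Answer: [0,100] [0,300] [0,900] [0,2700] [0,6290] [0,6290] [0,6290] [0,6290] [0,6290]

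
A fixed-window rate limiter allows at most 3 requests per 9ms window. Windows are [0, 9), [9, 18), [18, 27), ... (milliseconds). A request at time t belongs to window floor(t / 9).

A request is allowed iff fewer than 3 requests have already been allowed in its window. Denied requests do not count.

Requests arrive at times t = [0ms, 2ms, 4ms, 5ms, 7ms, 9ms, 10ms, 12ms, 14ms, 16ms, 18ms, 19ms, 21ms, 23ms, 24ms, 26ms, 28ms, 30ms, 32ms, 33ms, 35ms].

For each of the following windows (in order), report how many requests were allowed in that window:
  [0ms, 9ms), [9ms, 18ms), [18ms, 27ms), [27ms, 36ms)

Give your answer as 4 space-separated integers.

Answer: 3 3 3 3

Derivation:
Processing requests:
  req#1 t=0ms (window 0): ALLOW
  req#2 t=2ms (window 0): ALLOW
  req#3 t=4ms (window 0): ALLOW
  req#4 t=5ms (window 0): DENY
  req#5 t=7ms (window 0): DENY
  req#6 t=9ms (window 1): ALLOW
  req#7 t=10ms (window 1): ALLOW
  req#8 t=12ms (window 1): ALLOW
  req#9 t=14ms (window 1): DENY
  req#10 t=16ms (window 1): DENY
  req#11 t=18ms (window 2): ALLOW
  req#12 t=19ms (window 2): ALLOW
  req#13 t=21ms (window 2): ALLOW
  req#14 t=23ms (window 2): DENY
  req#15 t=24ms (window 2): DENY
  req#16 t=26ms (window 2): DENY
  req#17 t=28ms (window 3): ALLOW
  req#18 t=30ms (window 3): ALLOW
  req#19 t=32ms (window 3): ALLOW
  req#20 t=33ms (window 3): DENY
  req#21 t=35ms (window 3): DENY

Allowed counts by window: 3 3 3 3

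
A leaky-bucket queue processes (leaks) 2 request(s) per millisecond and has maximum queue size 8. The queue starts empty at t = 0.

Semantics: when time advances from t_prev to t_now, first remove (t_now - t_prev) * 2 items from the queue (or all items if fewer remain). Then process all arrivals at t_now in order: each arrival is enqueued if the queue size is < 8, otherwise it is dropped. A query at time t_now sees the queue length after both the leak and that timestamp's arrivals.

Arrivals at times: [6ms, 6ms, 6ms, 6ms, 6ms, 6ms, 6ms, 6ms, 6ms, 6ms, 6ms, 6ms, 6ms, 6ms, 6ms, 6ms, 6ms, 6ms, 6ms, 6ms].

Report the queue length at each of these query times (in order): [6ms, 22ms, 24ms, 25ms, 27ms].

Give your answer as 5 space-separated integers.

Answer: 8 0 0 0 0

Derivation:
Queue lengths at query times:
  query t=6ms: backlog = 8
  query t=22ms: backlog = 0
  query t=24ms: backlog = 0
  query t=25ms: backlog = 0
  query t=27ms: backlog = 0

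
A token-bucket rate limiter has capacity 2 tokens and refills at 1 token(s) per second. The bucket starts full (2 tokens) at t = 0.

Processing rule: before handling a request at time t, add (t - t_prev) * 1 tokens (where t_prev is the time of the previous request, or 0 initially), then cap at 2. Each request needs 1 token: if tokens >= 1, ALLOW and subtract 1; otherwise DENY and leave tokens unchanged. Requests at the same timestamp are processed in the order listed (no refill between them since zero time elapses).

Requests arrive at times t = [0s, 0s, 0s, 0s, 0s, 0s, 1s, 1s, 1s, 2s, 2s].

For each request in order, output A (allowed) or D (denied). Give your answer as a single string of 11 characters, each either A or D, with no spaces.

Answer: AADDDDADDAD

Derivation:
Simulating step by step:
  req#1 t=0s: ALLOW
  req#2 t=0s: ALLOW
  req#3 t=0s: DENY
  req#4 t=0s: DENY
  req#5 t=0s: DENY
  req#6 t=0s: DENY
  req#7 t=1s: ALLOW
  req#8 t=1s: DENY
  req#9 t=1s: DENY
  req#10 t=2s: ALLOW
  req#11 t=2s: DENY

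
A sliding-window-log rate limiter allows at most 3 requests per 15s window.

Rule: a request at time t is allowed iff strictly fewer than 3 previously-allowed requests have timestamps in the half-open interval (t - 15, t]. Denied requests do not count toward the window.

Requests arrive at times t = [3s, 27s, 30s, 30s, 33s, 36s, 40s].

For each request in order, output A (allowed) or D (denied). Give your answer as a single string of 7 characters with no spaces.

Tracking allowed requests in the window:
  req#1 t=3s: ALLOW
  req#2 t=27s: ALLOW
  req#3 t=30s: ALLOW
  req#4 t=30s: ALLOW
  req#5 t=33s: DENY
  req#6 t=36s: DENY
  req#7 t=40s: DENY

Answer: AAAADDD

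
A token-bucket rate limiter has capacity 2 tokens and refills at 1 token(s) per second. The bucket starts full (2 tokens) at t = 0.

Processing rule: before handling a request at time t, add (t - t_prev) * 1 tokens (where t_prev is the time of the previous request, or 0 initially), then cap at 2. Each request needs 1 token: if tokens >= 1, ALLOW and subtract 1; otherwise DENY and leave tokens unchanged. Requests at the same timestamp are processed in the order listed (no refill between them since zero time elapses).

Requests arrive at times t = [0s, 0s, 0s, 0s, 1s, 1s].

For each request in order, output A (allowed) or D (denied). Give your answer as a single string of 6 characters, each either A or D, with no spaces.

Answer: AADDAD

Derivation:
Simulating step by step:
  req#1 t=0s: ALLOW
  req#2 t=0s: ALLOW
  req#3 t=0s: DENY
  req#4 t=0s: DENY
  req#5 t=1s: ALLOW
  req#6 t=1s: DENY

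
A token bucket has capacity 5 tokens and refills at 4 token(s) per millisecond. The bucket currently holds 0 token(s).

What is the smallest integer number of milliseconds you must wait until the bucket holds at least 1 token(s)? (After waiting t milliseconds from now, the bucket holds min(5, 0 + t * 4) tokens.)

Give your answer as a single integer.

Answer: 1

Derivation:
Need 0 + t * 4 >= 1, so t >= 1/4.
Smallest integer t = ceil(1/4) = 1.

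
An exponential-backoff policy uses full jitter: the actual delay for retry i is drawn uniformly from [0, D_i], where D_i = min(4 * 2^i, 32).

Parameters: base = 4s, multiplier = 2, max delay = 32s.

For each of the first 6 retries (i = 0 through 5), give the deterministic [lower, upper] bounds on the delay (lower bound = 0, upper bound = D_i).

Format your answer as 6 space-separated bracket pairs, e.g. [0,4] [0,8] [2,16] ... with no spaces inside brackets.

Answer: [0,4] [0,8] [0,16] [0,32] [0,32] [0,32]

Derivation:
Computing bounds per retry:
  i=0: D_i=min(4*2^0,32)=4, bounds=[0,4]
  i=1: D_i=min(4*2^1,32)=8, bounds=[0,8]
  i=2: D_i=min(4*2^2,32)=16, bounds=[0,16]
  i=3: D_i=min(4*2^3,32)=32, bounds=[0,32]
  i=4: D_i=min(4*2^4,32)=32, bounds=[0,32]
  i=5: D_i=min(4*2^5,32)=32, bounds=[0,32]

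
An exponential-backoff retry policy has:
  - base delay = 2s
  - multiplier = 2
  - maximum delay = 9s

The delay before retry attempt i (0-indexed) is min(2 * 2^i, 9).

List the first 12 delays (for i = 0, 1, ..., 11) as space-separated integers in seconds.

Answer: 2 4 8 9 9 9 9 9 9 9 9 9

Derivation:
Computing each delay:
  i=0: min(2*2^0, 9) = 2
  i=1: min(2*2^1, 9) = 4
  i=2: min(2*2^2, 9) = 8
  i=3: min(2*2^3, 9) = 9
  i=4: min(2*2^4, 9) = 9
  i=5: min(2*2^5, 9) = 9
  i=6: min(2*2^6, 9) = 9
  i=7: min(2*2^7, 9) = 9
  i=8: min(2*2^8, 9) = 9
  i=9: min(2*2^9, 9) = 9
  i=10: min(2*2^10, 9) = 9
  i=11: min(2*2^11, 9) = 9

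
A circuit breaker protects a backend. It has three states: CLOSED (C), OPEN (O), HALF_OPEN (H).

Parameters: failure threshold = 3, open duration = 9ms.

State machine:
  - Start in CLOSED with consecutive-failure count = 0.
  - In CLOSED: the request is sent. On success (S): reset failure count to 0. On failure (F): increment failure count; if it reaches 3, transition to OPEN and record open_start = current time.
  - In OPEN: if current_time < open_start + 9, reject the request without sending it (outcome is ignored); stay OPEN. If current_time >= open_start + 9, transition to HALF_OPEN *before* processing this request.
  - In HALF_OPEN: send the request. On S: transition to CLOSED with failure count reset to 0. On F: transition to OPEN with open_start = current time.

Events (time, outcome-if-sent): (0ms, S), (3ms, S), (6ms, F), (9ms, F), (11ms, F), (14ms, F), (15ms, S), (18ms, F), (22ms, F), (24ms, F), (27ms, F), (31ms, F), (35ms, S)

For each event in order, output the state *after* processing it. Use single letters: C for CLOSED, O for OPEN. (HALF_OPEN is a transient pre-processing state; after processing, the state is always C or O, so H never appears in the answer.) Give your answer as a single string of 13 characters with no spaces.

Answer: CCCCOOOOOOOOO

Derivation:
State after each event:
  event#1 t=0ms outcome=S: state=CLOSED
  event#2 t=3ms outcome=S: state=CLOSED
  event#3 t=6ms outcome=F: state=CLOSED
  event#4 t=9ms outcome=F: state=CLOSED
  event#5 t=11ms outcome=F: state=OPEN
  event#6 t=14ms outcome=F: state=OPEN
  event#7 t=15ms outcome=S: state=OPEN
  event#8 t=18ms outcome=F: state=OPEN
  event#9 t=22ms outcome=F: state=OPEN
  event#10 t=24ms outcome=F: state=OPEN
  event#11 t=27ms outcome=F: state=OPEN
  event#12 t=31ms outcome=F: state=OPEN
  event#13 t=35ms outcome=S: state=OPEN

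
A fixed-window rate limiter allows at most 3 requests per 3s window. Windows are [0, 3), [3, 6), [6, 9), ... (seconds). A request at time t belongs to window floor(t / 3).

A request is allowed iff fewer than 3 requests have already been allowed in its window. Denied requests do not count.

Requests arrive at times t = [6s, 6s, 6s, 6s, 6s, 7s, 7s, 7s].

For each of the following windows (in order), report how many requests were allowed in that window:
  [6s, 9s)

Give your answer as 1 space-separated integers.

Processing requests:
  req#1 t=6s (window 2): ALLOW
  req#2 t=6s (window 2): ALLOW
  req#3 t=6s (window 2): ALLOW
  req#4 t=6s (window 2): DENY
  req#5 t=6s (window 2): DENY
  req#6 t=7s (window 2): DENY
  req#7 t=7s (window 2): DENY
  req#8 t=7s (window 2): DENY

Allowed counts by window: 3

Answer: 3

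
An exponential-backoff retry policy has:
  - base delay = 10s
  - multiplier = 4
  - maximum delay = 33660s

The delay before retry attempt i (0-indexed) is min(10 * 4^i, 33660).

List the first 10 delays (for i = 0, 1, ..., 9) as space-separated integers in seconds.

Answer: 10 40 160 640 2560 10240 33660 33660 33660 33660

Derivation:
Computing each delay:
  i=0: min(10*4^0, 33660) = 10
  i=1: min(10*4^1, 33660) = 40
  i=2: min(10*4^2, 33660) = 160
  i=3: min(10*4^3, 33660) = 640
  i=4: min(10*4^4, 33660) = 2560
  i=5: min(10*4^5, 33660) = 10240
  i=6: min(10*4^6, 33660) = 33660
  i=7: min(10*4^7, 33660) = 33660
  i=8: min(10*4^8, 33660) = 33660
  i=9: min(10*4^9, 33660) = 33660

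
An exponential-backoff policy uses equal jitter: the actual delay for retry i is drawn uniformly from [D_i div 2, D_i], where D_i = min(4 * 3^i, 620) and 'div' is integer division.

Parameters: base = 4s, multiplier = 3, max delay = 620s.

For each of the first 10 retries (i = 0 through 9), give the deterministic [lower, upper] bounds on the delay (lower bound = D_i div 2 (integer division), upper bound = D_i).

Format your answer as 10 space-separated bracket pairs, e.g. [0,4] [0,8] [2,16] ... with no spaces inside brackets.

Answer: [2,4] [6,12] [18,36] [54,108] [162,324] [310,620] [310,620] [310,620] [310,620] [310,620]

Derivation:
Computing bounds per retry:
  i=0: D_i=min(4*3^0,620)=4, bounds=[2,4]
  i=1: D_i=min(4*3^1,620)=12, bounds=[6,12]
  i=2: D_i=min(4*3^2,620)=36, bounds=[18,36]
  i=3: D_i=min(4*3^3,620)=108, bounds=[54,108]
  i=4: D_i=min(4*3^4,620)=324, bounds=[162,324]
  i=5: D_i=min(4*3^5,620)=620, bounds=[310,620]
  i=6: D_i=min(4*3^6,620)=620, bounds=[310,620]
  i=7: D_i=min(4*3^7,620)=620, bounds=[310,620]
  i=8: D_i=min(4*3^8,620)=620, bounds=[310,620]
  i=9: D_i=min(4*3^9,620)=620, bounds=[310,620]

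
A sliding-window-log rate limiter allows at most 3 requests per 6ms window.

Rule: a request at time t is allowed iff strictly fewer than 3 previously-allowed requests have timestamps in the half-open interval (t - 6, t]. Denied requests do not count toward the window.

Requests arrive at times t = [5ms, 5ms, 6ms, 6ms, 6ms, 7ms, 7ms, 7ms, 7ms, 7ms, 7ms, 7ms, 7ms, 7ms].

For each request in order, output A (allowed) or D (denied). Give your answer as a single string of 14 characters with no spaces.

Tracking allowed requests in the window:
  req#1 t=5ms: ALLOW
  req#2 t=5ms: ALLOW
  req#3 t=6ms: ALLOW
  req#4 t=6ms: DENY
  req#5 t=6ms: DENY
  req#6 t=7ms: DENY
  req#7 t=7ms: DENY
  req#8 t=7ms: DENY
  req#9 t=7ms: DENY
  req#10 t=7ms: DENY
  req#11 t=7ms: DENY
  req#12 t=7ms: DENY
  req#13 t=7ms: DENY
  req#14 t=7ms: DENY

Answer: AAADDDDDDDDDDD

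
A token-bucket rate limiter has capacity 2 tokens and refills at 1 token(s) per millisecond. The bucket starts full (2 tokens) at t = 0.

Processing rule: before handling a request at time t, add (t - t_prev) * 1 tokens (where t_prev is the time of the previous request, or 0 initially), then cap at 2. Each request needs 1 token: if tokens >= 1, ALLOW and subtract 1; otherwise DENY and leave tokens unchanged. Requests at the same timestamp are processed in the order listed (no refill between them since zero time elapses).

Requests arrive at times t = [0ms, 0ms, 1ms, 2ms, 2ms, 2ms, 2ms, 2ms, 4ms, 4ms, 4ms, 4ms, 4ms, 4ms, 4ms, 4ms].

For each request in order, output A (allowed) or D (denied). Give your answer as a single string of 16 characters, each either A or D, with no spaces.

Answer: AAAADDDDAADDDDDD

Derivation:
Simulating step by step:
  req#1 t=0ms: ALLOW
  req#2 t=0ms: ALLOW
  req#3 t=1ms: ALLOW
  req#4 t=2ms: ALLOW
  req#5 t=2ms: DENY
  req#6 t=2ms: DENY
  req#7 t=2ms: DENY
  req#8 t=2ms: DENY
  req#9 t=4ms: ALLOW
  req#10 t=4ms: ALLOW
  req#11 t=4ms: DENY
  req#12 t=4ms: DENY
  req#13 t=4ms: DENY
  req#14 t=4ms: DENY
  req#15 t=4ms: DENY
  req#16 t=4ms: DENY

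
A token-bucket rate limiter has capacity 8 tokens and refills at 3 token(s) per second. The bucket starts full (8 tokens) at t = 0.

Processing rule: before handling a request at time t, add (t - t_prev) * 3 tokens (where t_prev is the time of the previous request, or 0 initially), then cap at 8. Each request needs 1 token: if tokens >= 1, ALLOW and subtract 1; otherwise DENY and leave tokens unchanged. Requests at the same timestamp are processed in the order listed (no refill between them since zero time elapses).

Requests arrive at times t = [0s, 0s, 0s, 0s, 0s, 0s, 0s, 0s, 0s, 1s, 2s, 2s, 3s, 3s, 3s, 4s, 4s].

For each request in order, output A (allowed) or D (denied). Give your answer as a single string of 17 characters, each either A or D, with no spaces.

Answer: AAAAAAAADAAAAAAAA

Derivation:
Simulating step by step:
  req#1 t=0s: ALLOW
  req#2 t=0s: ALLOW
  req#3 t=0s: ALLOW
  req#4 t=0s: ALLOW
  req#5 t=0s: ALLOW
  req#6 t=0s: ALLOW
  req#7 t=0s: ALLOW
  req#8 t=0s: ALLOW
  req#9 t=0s: DENY
  req#10 t=1s: ALLOW
  req#11 t=2s: ALLOW
  req#12 t=2s: ALLOW
  req#13 t=3s: ALLOW
  req#14 t=3s: ALLOW
  req#15 t=3s: ALLOW
  req#16 t=4s: ALLOW
  req#17 t=4s: ALLOW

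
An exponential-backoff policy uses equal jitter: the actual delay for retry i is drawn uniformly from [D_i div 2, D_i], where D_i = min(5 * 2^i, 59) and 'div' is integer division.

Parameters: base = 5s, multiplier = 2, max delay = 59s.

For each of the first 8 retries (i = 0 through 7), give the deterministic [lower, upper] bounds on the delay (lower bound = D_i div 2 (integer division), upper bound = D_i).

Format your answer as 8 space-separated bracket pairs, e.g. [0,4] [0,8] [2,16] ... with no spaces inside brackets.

Computing bounds per retry:
  i=0: D_i=min(5*2^0,59)=5, bounds=[2,5]
  i=1: D_i=min(5*2^1,59)=10, bounds=[5,10]
  i=2: D_i=min(5*2^2,59)=20, bounds=[10,20]
  i=3: D_i=min(5*2^3,59)=40, bounds=[20,40]
  i=4: D_i=min(5*2^4,59)=59, bounds=[29,59]
  i=5: D_i=min(5*2^5,59)=59, bounds=[29,59]
  i=6: D_i=min(5*2^6,59)=59, bounds=[29,59]
  i=7: D_i=min(5*2^7,59)=59, bounds=[29,59]

Answer: [2,5] [5,10] [10,20] [20,40] [29,59] [29,59] [29,59] [29,59]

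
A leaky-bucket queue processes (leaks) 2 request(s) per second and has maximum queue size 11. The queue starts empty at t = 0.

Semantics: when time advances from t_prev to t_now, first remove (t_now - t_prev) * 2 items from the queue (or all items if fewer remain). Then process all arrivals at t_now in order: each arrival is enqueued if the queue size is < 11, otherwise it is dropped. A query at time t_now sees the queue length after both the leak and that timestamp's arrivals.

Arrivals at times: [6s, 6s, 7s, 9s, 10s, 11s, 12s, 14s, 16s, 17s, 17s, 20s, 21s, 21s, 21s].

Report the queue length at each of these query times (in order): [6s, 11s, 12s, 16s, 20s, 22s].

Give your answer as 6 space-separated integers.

Answer: 2 1 1 1 1 1

Derivation:
Queue lengths at query times:
  query t=6s: backlog = 2
  query t=11s: backlog = 1
  query t=12s: backlog = 1
  query t=16s: backlog = 1
  query t=20s: backlog = 1
  query t=22s: backlog = 1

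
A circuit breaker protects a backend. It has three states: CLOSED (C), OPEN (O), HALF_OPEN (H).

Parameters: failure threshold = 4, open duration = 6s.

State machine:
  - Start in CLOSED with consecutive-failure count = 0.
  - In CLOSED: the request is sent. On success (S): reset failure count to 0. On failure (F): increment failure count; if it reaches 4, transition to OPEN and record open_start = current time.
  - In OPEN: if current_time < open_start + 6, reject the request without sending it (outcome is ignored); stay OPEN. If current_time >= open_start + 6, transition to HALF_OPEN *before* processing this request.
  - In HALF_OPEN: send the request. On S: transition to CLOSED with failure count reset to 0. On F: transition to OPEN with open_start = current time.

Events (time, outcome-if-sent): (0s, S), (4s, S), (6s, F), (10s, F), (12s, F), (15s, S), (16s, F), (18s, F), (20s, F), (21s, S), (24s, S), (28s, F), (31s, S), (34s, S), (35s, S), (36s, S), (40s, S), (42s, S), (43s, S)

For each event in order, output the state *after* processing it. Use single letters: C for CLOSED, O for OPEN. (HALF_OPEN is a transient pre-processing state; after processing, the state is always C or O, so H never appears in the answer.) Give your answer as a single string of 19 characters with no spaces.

Answer: CCCCCCCCCCCCCCCCCCC

Derivation:
State after each event:
  event#1 t=0s outcome=S: state=CLOSED
  event#2 t=4s outcome=S: state=CLOSED
  event#3 t=6s outcome=F: state=CLOSED
  event#4 t=10s outcome=F: state=CLOSED
  event#5 t=12s outcome=F: state=CLOSED
  event#6 t=15s outcome=S: state=CLOSED
  event#7 t=16s outcome=F: state=CLOSED
  event#8 t=18s outcome=F: state=CLOSED
  event#9 t=20s outcome=F: state=CLOSED
  event#10 t=21s outcome=S: state=CLOSED
  event#11 t=24s outcome=S: state=CLOSED
  event#12 t=28s outcome=F: state=CLOSED
  event#13 t=31s outcome=S: state=CLOSED
  event#14 t=34s outcome=S: state=CLOSED
  event#15 t=35s outcome=S: state=CLOSED
  event#16 t=36s outcome=S: state=CLOSED
  event#17 t=40s outcome=S: state=CLOSED
  event#18 t=42s outcome=S: state=CLOSED
  event#19 t=43s outcome=S: state=CLOSED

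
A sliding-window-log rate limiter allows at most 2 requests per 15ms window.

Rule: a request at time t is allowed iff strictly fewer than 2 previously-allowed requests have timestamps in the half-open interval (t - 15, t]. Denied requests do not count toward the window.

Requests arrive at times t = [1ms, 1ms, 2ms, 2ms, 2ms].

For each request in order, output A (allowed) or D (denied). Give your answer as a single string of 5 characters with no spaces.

Tracking allowed requests in the window:
  req#1 t=1ms: ALLOW
  req#2 t=1ms: ALLOW
  req#3 t=2ms: DENY
  req#4 t=2ms: DENY
  req#5 t=2ms: DENY

Answer: AADDD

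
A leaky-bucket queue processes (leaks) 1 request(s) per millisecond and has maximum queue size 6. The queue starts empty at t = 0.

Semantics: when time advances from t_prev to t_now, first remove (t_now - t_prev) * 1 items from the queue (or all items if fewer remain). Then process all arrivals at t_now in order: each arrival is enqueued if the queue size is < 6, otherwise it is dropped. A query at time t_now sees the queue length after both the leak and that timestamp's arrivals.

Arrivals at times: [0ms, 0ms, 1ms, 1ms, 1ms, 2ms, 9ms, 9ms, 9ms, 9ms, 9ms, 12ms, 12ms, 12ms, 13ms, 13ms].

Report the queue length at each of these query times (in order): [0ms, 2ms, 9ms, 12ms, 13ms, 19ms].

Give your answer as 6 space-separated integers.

Queue lengths at query times:
  query t=0ms: backlog = 2
  query t=2ms: backlog = 4
  query t=9ms: backlog = 5
  query t=12ms: backlog = 5
  query t=13ms: backlog = 6
  query t=19ms: backlog = 0

Answer: 2 4 5 5 6 0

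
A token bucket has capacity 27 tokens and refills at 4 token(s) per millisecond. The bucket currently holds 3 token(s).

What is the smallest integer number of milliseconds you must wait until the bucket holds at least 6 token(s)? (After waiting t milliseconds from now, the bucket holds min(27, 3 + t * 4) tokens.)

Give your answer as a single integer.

Answer: 1

Derivation:
Need 3 + t * 4 >= 6, so t >= 3/4.
Smallest integer t = ceil(3/4) = 1.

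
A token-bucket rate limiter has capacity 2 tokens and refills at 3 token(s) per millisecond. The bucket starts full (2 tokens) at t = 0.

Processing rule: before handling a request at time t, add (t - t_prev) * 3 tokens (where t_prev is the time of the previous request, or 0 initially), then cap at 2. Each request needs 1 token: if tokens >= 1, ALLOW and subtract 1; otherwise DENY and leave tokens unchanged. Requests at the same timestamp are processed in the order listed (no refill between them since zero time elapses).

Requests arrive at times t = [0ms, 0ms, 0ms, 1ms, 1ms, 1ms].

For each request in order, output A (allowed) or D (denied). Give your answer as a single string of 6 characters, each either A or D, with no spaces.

Simulating step by step:
  req#1 t=0ms: ALLOW
  req#2 t=0ms: ALLOW
  req#3 t=0ms: DENY
  req#4 t=1ms: ALLOW
  req#5 t=1ms: ALLOW
  req#6 t=1ms: DENY

Answer: AADAAD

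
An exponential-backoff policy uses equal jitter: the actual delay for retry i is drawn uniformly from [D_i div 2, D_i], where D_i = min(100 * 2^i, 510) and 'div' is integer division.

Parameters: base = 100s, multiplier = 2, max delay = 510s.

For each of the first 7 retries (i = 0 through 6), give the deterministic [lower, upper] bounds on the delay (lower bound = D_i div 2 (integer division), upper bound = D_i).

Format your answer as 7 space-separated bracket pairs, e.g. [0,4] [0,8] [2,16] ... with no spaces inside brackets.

Computing bounds per retry:
  i=0: D_i=min(100*2^0,510)=100, bounds=[50,100]
  i=1: D_i=min(100*2^1,510)=200, bounds=[100,200]
  i=2: D_i=min(100*2^2,510)=400, bounds=[200,400]
  i=3: D_i=min(100*2^3,510)=510, bounds=[255,510]
  i=4: D_i=min(100*2^4,510)=510, bounds=[255,510]
  i=5: D_i=min(100*2^5,510)=510, bounds=[255,510]
  i=6: D_i=min(100*2^6,510)=510, bounds=[255,510]

Answer: [50,100] [100,200] [200,400] [255,510] [255,510] [255,510] [255,510]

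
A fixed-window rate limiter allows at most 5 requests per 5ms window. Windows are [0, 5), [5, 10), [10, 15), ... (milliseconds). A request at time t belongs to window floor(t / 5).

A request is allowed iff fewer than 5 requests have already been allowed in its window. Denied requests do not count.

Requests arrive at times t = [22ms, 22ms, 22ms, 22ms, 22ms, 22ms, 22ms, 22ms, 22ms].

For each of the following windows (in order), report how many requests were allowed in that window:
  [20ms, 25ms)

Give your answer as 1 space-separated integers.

Processing requests:
  req#1 t=22ms (window 4): ALLOW
  req#2 t=22ms (window 4): ALLOW
  req#3 t=22ms (window 4): ALLOW
  req#4 t=22ms (window 4): ALLOW
  req#5 t=22ms (window 4): ALLOW
  req#6 t=22ms (window 4): DENY
  req#7 t=22ms (window 4): DENY
  req#8 t=22ms (window 4): DENY
  req#9 t=22ms (window 4): DENY

Allowed counts by window: 5

Answer: 5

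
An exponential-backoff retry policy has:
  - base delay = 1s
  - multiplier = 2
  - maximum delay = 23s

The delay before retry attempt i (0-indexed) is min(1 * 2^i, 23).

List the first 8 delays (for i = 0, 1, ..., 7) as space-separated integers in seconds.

Computing each delay:
  i=0: min(1*2^0, 23) = 1
  i=1: min(1*2^1, 23) = 2
  i=2: min(1*2^2, 23) = 4
  i=3: min(1*2^3, 23) = 8
  i=4: min(1*2^4, 23) = 16
  i=5: min(1*2^5, 23) = 23
  i=6: min(1*2^6, 23) = 23
  i=7: min(1*2^7, 23) = 23

Answer: 1 2 4 8 16 23 23 23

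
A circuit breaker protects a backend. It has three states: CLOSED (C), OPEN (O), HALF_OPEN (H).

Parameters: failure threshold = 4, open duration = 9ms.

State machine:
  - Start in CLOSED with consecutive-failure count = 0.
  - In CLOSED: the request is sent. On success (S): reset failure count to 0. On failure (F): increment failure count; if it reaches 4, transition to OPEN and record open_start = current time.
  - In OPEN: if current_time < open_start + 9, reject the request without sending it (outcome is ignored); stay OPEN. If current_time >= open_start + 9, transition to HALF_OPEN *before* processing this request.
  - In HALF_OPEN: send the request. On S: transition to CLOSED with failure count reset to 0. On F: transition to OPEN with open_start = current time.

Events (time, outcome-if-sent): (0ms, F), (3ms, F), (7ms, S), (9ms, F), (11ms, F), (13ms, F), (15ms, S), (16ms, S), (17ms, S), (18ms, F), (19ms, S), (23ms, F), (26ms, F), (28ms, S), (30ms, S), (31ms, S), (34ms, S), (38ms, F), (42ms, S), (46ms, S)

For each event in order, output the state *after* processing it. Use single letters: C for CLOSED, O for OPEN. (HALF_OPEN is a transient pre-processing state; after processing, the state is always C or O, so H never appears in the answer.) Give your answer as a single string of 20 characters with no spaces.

State after each event:
  event#1 t=0ms outcome=F: state=CLOSED
  event#2 t=3ms outcome=F: state=CLOSED
  event#3 t=7ms outcome=S: state=CLOSED
  event#4 t=9ms outcome=F: state=CLOSED
  event#5 t=11ms outcome=F: state=CLOSED
  event#6 t=13ms outcome=F: state=CLOSED
  event#7 t=15ms outcome=S: state=CLOSED
  event#8 t=16ms outcome=S: state=CLOSED
  event#9 t=17ms outcome=S: state=CLOSED
  event#10 t=18ms outcome=F: state=CLOSED
  event#11 t=19ms outcome=S: state=CLOSED
  event#12 t=23ms outcome=F: state=CLOSED
  event#13 t=26ms outcome=F: state=CLOSED
  event#14 t=28ms outcome=S: state=CLOSED
  event#15 t=30ms outcome=S: state=CLOSED
  event#16 t=31ms outcome=S: state=CLOSED
  event#17 t=34ms outcome=S: state=CLOSED
  event#18 t=38ms outcome=F: state=CLOSED
  event#19 t=42ms outcome=S: state=CLOSED
  event#20 t=46ms outcome=S: state=CLOSED

Answer: CCCCCCCCCCCCCCCCCCCC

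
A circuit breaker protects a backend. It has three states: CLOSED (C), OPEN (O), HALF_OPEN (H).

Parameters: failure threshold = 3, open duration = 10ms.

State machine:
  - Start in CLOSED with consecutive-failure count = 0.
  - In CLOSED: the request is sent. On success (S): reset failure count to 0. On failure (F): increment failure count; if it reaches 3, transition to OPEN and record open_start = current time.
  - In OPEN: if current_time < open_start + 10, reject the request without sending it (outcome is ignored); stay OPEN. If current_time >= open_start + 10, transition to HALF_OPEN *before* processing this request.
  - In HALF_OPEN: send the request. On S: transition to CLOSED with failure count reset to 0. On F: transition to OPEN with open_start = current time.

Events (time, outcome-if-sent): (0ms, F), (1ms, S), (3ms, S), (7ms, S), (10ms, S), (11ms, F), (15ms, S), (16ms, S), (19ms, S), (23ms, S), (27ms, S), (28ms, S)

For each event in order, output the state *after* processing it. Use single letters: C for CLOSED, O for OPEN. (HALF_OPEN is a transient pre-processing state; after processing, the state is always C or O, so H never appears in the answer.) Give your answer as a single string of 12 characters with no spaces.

Answer: CCCCCCCCCCCC

Derivation:
State after each event:
  event#1 t=0ms outcome=F: state=CLOSED
  event#2 t=1ms outcome=S: state=CLOSED
  event#3 t=3ms outcome=S: state=CLOSED
  event#4 t=7ms outcome=S: state=CLOSED
  event#5 t=10ms outcome=S: state=CLOSED
  event#6 t=11ms outcome=F: state=CLOSED
  event#7 t=15ms outcome=S: state=CLOSED
  event#8 t=16ms outcome=S: state=CLOSED
  event#9 t=19ms outcome=S: state=CLOSED
  event#10 t=23ms outcome=S: state=CLOSED
  event#11 t=27ms outcome=S: state=CLOSED
  event#12 t=28ms outcome=S: state=CLOSED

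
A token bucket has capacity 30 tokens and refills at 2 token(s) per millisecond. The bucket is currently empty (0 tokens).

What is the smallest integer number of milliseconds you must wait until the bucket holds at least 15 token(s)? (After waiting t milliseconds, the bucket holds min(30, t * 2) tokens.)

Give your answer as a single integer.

Need t * 2 >= 15, so t >= 15/2.
Smallest integer t = ceil(15/2) = 8.

Answer: 8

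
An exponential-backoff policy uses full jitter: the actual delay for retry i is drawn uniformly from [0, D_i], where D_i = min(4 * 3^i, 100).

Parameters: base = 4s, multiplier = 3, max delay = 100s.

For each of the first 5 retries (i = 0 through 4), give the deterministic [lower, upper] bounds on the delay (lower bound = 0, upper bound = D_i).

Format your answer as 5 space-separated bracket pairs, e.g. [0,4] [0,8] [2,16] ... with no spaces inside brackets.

Computing bounds per retry:
  i=0: D_i=min(4*3^0,100)=4, bounds=[0,4]
  i=1: D_i=min(4*3^1,100)=12, bounds=[0,12]
  i=2: D_i=min(4*3^2,100)=36, bounds=[0,36]
  i=3: D_i=min(4*3^3,100)=100, bounds=[0,100]
  i=4: D_i=min(4*3^4,100)=100, bounds=[0,100]

Answer: [0,4] [0,12] [0,36] [0,100] [0,100]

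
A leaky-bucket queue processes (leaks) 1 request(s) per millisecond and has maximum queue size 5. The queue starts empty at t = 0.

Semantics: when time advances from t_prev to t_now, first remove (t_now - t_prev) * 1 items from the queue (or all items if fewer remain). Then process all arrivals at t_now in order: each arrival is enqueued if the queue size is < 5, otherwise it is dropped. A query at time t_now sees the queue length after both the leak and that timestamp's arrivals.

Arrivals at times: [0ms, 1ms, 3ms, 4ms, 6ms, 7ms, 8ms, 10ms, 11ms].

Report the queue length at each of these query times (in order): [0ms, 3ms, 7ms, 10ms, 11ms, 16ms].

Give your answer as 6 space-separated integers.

Answer: 1 1 1 1 1 0

Derivation:
Queue lengths at query times:
  query t=0ms: backlog = 1
  query t=3ms: backlog = 1
  query t=7ms: backlog = 1
  query t=10ms: backlog = 1
  query t=11ms: backlog = 1
  query t=16ms: backlog = 0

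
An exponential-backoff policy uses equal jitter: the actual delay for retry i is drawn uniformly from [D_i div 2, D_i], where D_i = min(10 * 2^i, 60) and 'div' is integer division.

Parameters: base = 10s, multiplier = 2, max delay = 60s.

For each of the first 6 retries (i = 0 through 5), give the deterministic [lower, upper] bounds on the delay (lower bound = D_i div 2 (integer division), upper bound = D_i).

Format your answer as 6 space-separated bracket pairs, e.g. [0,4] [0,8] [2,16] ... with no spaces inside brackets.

Computing bounds per retry:
  i=0: D_i=min(10*2^0,60)=10, bounds=[5,10]
  i=1: D_i=min(10*2^1,60)=20, bounds=[10,20]
  i=2: D_i=min(10*2^2,60)=40, bounds=[20,40]
  i=3: D_i=min(10*2^3,60)=60, bounds=[30,60]
  i=4: D_i=min(10*2^4,60)=60, bounds=[30,60]
  i=5: D_i=min(10*2^5,60)=60, bounds=[30,60]

Answer: [5,10] [10,20] [20,40] [30,60] [30,60] [30,60]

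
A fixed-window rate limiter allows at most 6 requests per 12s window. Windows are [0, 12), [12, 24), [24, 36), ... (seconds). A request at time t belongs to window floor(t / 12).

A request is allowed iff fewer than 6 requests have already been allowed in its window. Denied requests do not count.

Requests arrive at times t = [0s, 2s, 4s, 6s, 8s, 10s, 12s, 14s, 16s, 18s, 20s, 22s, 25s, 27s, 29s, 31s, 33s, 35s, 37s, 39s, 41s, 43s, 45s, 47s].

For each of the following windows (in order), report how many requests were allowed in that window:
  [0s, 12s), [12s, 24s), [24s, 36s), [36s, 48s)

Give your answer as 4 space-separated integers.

Answer: 6 6 6 6

Derivation:
Processing requests:
  req#1 t=0s (window 0): ALLOW
  req#2 t=2s (window 0): ALLOW
  req#3 t=4s (window 0): ALLOW
  req#4 t=6s (window 0): ALLOW
  req#5 t=8s (window 0): ALLOW
  req#6 t=10s (window 0): ALLOW
  req#7 t=12s (window 1): ALLOW
  req#8 t=14s (window 1): ALLOW
  req#9 t=16s (window 1): ALLOW
  req#10 t=18s (window 1): ALLOW
  req#11 t=20s (window 1): ALLOW
  req#12 t=22s (window 1): ALLOW
  req#13 t=25s (window 2): ALLOW
  req#14 t=27s (window 2): ALLOW
  req#15 t=29s (window 2): ALLOW
  req#16 t=31s (window 2): ALLOW
  req#17 t=33s (window 2): ALLOW
  req#18 t=35s (window 2): ALLOW
  req#19 t=37s (window 3): ALLOW
  req#20 t=39s (window 3): ALLOW
  req#21 t=41s (window 3): ALLOW
  req#22 t=43s (window 3): ALLOW
  req#23 t=45s (window 3): ALLOW
  req#24 t=47s (window 3): ALLOW

Allowed counts by window: 6 6 6 6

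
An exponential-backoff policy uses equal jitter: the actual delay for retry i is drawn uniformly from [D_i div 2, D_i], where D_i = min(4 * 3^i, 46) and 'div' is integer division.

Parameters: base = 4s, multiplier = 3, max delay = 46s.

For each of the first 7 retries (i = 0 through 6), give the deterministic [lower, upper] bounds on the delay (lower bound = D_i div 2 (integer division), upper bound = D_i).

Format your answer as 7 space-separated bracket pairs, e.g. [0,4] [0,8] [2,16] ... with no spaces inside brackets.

Computing bounds per retry:
  i=0: D_i=min(4*3^0,46)=4, bounds=[2,4]
  i=1: D_i=min(4*3^1,46)=12, bounds=[6,12]
  i=2: D_i=min(4*3^2,46)=36, bounds=[18,36]
  i=3: D_i=min(4*3^3,46)=46, bounds=[23,46]
  i=4: D_i=min(4*3^4,46)=46, bounds=[23,46]
  i=5: D_i=min(4*3^5,46)=46, bounds=[23,46]
  i=6: D_i=min(4*3^6,46)=46, bounds=[23,46]

Answer: [2,4] [6,12] [18,36] [23,46] [23,46] [23,46] [23,46]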